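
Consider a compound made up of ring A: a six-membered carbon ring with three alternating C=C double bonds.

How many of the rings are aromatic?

1

Ring A has a continuous p-orbital overlap around the ring; 3 ring double bonds give 6 π electrons. That satisfies 4n+2 with n=1, so ring A is aromatic (benzene).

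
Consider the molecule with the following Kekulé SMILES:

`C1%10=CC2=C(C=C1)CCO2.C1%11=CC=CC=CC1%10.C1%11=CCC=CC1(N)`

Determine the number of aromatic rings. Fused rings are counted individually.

The SMILES encodes a six-membered carbon ring with three alternating C=C double bonds, fused to a five-membered ring containing one oxygen and two sp³ carbons; a seven-membered carbon ring with three C=C double bonds and one sp³ carbon; a six-membered carbon ring with two isolated C=C double bonds and two sp³ carbons.
The 6-membered ring has a continuous p-orbital overlap around the ring; 3 ring double bonds give 6 π electrons. Since 6 = 4n+2 (n=1), it is aromatic (benzene ring).
The 5-membered ring with one oxygen has two sp³ carbons, so it is not fully conjugated — not aromatic (oxolane ring).
The 7-membered ring has one sp³ carbon, so it is not fully conjugated — not aromatic (cycloheptatriene).
The second 6-membered ring has two sp³ carbons, so it is not fully conjugated — not aromatic (1,4-cyclohexadiene).
1 of the 4 rings is aromatic. Total: 1.

1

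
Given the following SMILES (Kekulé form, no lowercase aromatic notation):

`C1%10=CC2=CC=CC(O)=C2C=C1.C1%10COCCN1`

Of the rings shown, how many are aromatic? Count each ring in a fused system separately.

The SMILES encodes two fused six-membered carbon rings, each with three alternating C=C double bonds; a six-membered saturated ring with an oxygen and an N–H nitrogen at positions 1 and 4.
The fused 6/6-membered bicyclic is a single π system with 10 sp² atoms and 10 π electrons from ring double bonds. 10 = 4(2)+2, so the system is aromatic and both rings count as aromatic (naphthalene).
The 6-membered ring with one oxygen and one N–H (1,4) has only sp³ atoms, so it is not fully conjugated — not aromatic (morpholine).
2 of the 3 rings are aromatic. Total: 2.

2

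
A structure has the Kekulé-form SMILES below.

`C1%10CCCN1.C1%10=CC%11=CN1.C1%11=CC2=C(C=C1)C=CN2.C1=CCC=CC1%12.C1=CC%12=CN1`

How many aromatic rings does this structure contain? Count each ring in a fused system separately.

4

The SMILES encodes a five-membered saturated ring of four carbons and one N–H nitrogen; a five-membered ring of four carbons and one nitrogen bearing a hydrogen, with two C=C double bonds; a six-membered carbon ring with three alternating C=C double bonds, fused to a five-membered ring containing one N–H nitrogen and two C=C double bonds; a six-membered carbon ring with two isolated C=C double bonds and two sp³ carbons; a five-membered ring of four carbons and one nitrogen bearing a hydrogen, with two C=C double bonds.
The 5-membered ring with one N–H has only sp³ atoms, so it is not fully conjugated — not aromatic (pyrrolidine).
The second 5-membered ring with one N–H is fully conjugated (every ring atom contributes a p orbital); 2 ring double bonds (4 π electrons) plus a heteroatom lone pair (2) give 6 π electrons. That satisfies 4n+2 with n=1, so it is aromatic (pyrrole).
The fused 6/5-membered bicyclic (with one N–H) is a single π system with 9 sp² atoms and 10 π electrons from ring double bonds plus a heteroatom lone pair. 10 = 4(2)+2, so the system is aromatic and both rings count as aromatic (indole).
The 6-membered ring has two sp³ carbons, so it is not fully conjugated — not aromatic (1,4-cyclohexadiene).
The third 5-membered ring with one N–H has a continuous p-orbital overlap around the ring; 2 ring double bonds (4 π electrons) plus a heteroatom lone pair (2) give 6 π electrons. 6 = 4(1)+2, so it is aromatic (pyrrole).
4 of the 6 rings are aromatic. Total: 4.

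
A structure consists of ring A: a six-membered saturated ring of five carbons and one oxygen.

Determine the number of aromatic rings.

Ring A has only sp³ atoms, so it is not fully conjugated — not aromatic (tetrahydropyran).

0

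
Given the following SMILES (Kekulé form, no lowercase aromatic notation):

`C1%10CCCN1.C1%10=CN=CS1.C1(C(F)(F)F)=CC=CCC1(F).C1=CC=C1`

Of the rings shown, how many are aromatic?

The SMILES encodes a five-membered saturated ring of four carbons and one N–H nitrogen; a five-membered ring with a sulfur at position 1 and a nitrogen at position 3 (in a C=N bond), with two double bonds; a six-membered carbon ring with two conjugated C=C double bonds and two sp³ carbons; a four-membered carbon ring with two alternating C=C double bonds.
The 5-membered ring with one N–H has only sp³ atoms, so it is not fully conjugated — not aromatic (pyrrolidine).
The 5-membered ring with one sulfur and one =N– is fully conjugated (every ring atom contributes a p orbital); 2 ring double bonds (4 π electrons) plus a heteroatom lone pair (2) give 6 π electrons. 6 = 4(1)+2, so it is aromatic (thiazole).
The 6-membered ring has two sp³ carbons, so it is not fully conjugated — not aromatic (1,3-cyclohexadiene).
The 4-membered ring has only sp² ring atoms; a planar conformation would have a fully conjugated π system of 4 electrons. But 4 = 4(1), which is 4n not 4n+2, so it is not aromatic (cyclobutadiene) — cyclobutadiene is antiaromatic and distorts to a rectangle.
1 of the 4 rings is aromatic. Total: 1.

1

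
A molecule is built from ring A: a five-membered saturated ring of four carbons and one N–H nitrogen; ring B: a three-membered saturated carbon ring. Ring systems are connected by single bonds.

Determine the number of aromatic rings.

0

Ring A has only sp³ atoms, so it is not fully conjugated — not aromatic (pyrrolidine).
Ring B has only sp³ atoms, so it is not fully conjugated — not aromatic (cyclopropane).
No ring is aromatic. Total: 0.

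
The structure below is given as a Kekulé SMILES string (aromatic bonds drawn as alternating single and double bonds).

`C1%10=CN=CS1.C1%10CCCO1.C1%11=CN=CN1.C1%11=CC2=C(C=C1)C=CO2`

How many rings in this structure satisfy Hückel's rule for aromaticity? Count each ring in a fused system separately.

4

The SMILES encodes a five-membered ring with a sulfur at position 1 and a nitrogen at position 3 (in a C=N bond), with two double bonds; a five-membered saturated ring of four carbons and one oxygen; a five-membered ring with nitrogens at positions 1 and 3 (one bearing H, one in a C=N bond) and two double bonds; a six-membered carbon ring with three alternating C=C double bonds, fused to a five-membered ring containing one oxygen and two C=C double bonds.
The 5-membered ring with one sulfur and one =N– is planar and fully conjugated; 2 ring double bonds (4 π electrons) plus a heteroatom lone pair (2) give 6 π electrons. 6 = 4(1)+2, so it is aromatic (thiazole).
The 5-membered ring with one oxygen has only sp³ atoms, so it is not fully conjugated — not aromatic (tetrahydrofuran).
The 5-membered ring with two nitrogens (one N–H, one =N–) has a continuous p-orbital overlap around the ring; 2 ring double bonds (4 π electrons) plus a heteroatom lone pair (2) give 6 π electrons. Since 6 = 4n+2 (n=1), it is aromatic (imidazole).
The fused 6/5-membered bicyclic (with one oxygen) is a single π system with 9 sp² atoms and 10 π electrons from ring double bonds plus a heteroatom lone pair. 10 = 4(2)+2, so the system is aromatic and both rings count as aromatic (benzofuran).
4 of the 5 rings are aromatic. Total: 4.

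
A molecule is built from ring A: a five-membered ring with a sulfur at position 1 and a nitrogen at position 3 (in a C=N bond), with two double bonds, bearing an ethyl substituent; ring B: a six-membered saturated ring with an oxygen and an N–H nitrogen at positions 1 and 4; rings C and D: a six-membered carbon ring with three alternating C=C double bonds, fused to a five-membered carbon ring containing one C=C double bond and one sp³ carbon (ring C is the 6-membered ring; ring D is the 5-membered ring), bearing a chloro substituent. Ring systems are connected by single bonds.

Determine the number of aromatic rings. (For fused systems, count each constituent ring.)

2

Ring A is fully conjugated (every ring atom contributes a p orbital); 2 ring double bonds (4 π electrons) plus a heteroatom lone pair (2) give 6 π electrons. That satisfies 4n+2 with n=1, so ring A is aromatic (thiazole).
Ring B has only sp³ atoms, so it is not fully conjugated — not aromatic (morpholine).
Ring C has a continuous p-orbital overlap around the ring; 3 ring double bonds give 6 π electrons. 6 = 4(1)+2, so ring C is aromatic (benzene ring).
Ring D has one sp³ carbon, so it is not fully conjugated — not aromatic (cyclopentene ring).
Aromatic: A, C. Total: 2.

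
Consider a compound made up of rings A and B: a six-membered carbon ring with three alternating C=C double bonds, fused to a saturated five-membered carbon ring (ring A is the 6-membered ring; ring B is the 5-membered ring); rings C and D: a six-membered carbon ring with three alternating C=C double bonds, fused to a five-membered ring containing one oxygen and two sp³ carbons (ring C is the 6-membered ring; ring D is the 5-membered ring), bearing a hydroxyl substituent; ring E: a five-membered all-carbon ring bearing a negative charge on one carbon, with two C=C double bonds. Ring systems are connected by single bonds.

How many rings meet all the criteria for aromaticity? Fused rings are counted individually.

3

Ring A is fully conjugated (every ring atom contributes a p orbital); 3 ring double bonds give 6 π electrons. Since 6 = 4n+2 (n=1), ring A is aromatic (benzene ring).
Ring B has three sp³ carbons, so it is not fully conjugated — not aromatic (cyclopentane ring).
Ring C has a continuous p-orbital overlap around the ring; 3 ring double bonds give 6 π electrons. That satisfies 4n+2 with n=1, so ring C is aromatic (benzene ring).
Ring D has two sp³ carbons, so it is not fully conjugated — not aromatic (oxolane ring).
Ring E is fully conjugated (every ring atom contributes a p orbital); 2 ring double bonds (4 π electrons) plus the carbanion lone pair (2) give 6 π electrons. Since 6 = 4n+2 (n=1), ring E is aromatic (cyclopentadienyl anion).
Aromatic: A, C, E. Total: 3.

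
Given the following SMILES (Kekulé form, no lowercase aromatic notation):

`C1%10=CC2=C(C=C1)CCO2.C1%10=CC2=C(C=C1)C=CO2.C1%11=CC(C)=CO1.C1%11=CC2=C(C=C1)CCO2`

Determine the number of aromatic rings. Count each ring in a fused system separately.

5

The SMILES encodes a six-membered carbon ring with three alternating C=C double bonds, fused to a five-membered ring containing one oxygen and two sp³ carbons; a six-membered carbon ring with three alternating C=C double bonds, fused to a five-membered ring containing one oxygen and two C=C double bonds; a five-membered ring of four carbons and one oxygen, with two C=C double bonds; a six-membered carbon ring with three alternating C=C double bonds, fused to a five-membered ring containing one oxygen and two sp³ carbons.
The 6-membered ring is fully conjugated (every ring atom contributes a p orbital); 3 ring double bonds give 6 π electrons. Since 6 = 4n+2 (n=1), it is aromatic (benzene ring).
The 5-membered ring with one oxygen has two sp³ carbons, so it is not fully conjugated — not aromatic (oxolane ring).
The fused 6/5-membered bicyclic (with one oxygen) is a single π system with 9 sp² atoms and 10 π electrons from ring double bonds plus a heteroatom lone pair. 10 = 4(2)+2, so the system is aromatic and both rings count as aromatic (benzofuran).
The second 5-membered ring with one oxygen has a continuous p-orbital overlap around the ring; 2 ring double bonds (4 π electrons) plus a heteroatom lone pair (2) give 6 π electrons. 6 = 4(1)+2, so it is aromatic (furan).
The second 6-membered ring is planar and fully conjugated; 3 ring double bonds give 6 π electrons. That satisfies 4n+2 with n=1, so it is aromatic (benzene ring).
The third 5-membered ring with one oxygen has two sp³ carbons, so it is not fully conjugated — not aromatic (oxolane ring).
5 of the 7 rings are aromatic. Total: 5.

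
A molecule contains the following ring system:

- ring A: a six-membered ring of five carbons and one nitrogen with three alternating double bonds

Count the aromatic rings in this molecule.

1

Ring A is fully conjugated (every ring atom contributes a p orbital); 3 ring double bonds give 6 π electrons. Since 6 = 4n+2 (n=1), ring A is aromatic (pyridine).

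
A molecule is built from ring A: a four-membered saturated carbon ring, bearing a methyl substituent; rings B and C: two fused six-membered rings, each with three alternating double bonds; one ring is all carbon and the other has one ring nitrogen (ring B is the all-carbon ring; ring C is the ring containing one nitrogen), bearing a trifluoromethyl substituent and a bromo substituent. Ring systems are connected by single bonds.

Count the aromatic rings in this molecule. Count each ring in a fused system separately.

2

Ring A has only sp³ atoms, so it is not fully conjugated — not aromatic (cyclobutane).
Rings B and C form a fused bicyclic system (with one nitrogen) with 10 sp² atoms and 10 π electrons from ring double bonds. 10 = 4(2)+2, so the system is aromatic and both rings count as aromatic (quinoline).
Aromatic: B, C. Total: 2.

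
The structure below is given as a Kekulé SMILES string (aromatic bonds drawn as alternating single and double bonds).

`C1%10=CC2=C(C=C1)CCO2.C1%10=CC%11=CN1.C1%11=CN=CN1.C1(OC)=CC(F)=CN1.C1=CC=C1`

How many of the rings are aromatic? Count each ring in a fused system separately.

4

The SMILES encodes a six-membered carbon ring with three alternating C=C double bonds, fused to a five-membered ring containing one oxygen and two sp³ carbons; a five-membered ring of four carbons and one nitrogen bearing a hydrogen, with two C=C double bonds; a five-membered ring with nitrogens at positions 1 and 3 (one bearing H, one in a C=N bond) and two double bonds; a five-membered ring of four carbons and one nitrogen bearing a hydrogen, with two C=C double bonds; a four-membered carbon ring with two alternating C=C double bonds.
The 6-membered ring has a continuous p-orbital overlap around the ring; 3 ring double bonds give 6 π electrons. Since 6 = 4n+2 (n=1), it is aromatic (benzene ring).
The 5-membered ring with one oxygen has two sp³ carbons, so it is not fully conjugated — not aromatic (oxolane ring).
The 5-membered ring with one N–H has a continuous p-orbital overlap around the ring; 2 ring double bonds (4 π electrons) plus a heteroatom lone pair (2) give 6 π electrons. Since 6 = 4n+2 (n=1), it is aromatic (pyrrole).
The 5-membered ring with two nitrogens (one N–H, one =N–) is fully conjugated (every ring atom contributes a p orbital); 2 ring double bonds (4 π electrons) plus a heteroatom lone pair (2) give 6 π electrons. That satisfies 4n+2 with n=1, so it is aromatic (imidazole).
The second 5-membered ring with one N–H is fully conjugated (every ring atom contributes a p orbital); 2 ring double bonds (4 π electrons) plus a heteroatom lone pair (2) give 6 π electrons. Since 6 = 4n+2 (n=1), it is aromatic (pyrrole).
The 4-membered ring has only sp² ring atoms; a planar conformation would have a fully conjugated π system of 4 electrons. But 4 = 4(1), which is 4n not 4n+2, so it is not aromatic (cyclobutadiene) — cyclobutadiene is antiaromatic and distorts to a rectangle.
4 of the 6 rings are aromatic. Total: 4.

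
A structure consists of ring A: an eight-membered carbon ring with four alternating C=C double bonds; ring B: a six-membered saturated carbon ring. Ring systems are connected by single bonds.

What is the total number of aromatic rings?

Ring A has only sp² ring atoms; a planar conformation would have a fully conjugated π system of 8 electrons. But 8 = 4(2), which is 4n not 4n+2, so ring A is not aromatic (cyclooctatetraene) — cyclooctatetraene distorts into a non-planar tub to avoid antiaromaticity.
Ring B has only sp³ atoms, so it is not fully conjugated — not aromatic (cyclohexane).
No ring is aromatic. Total: 0.

0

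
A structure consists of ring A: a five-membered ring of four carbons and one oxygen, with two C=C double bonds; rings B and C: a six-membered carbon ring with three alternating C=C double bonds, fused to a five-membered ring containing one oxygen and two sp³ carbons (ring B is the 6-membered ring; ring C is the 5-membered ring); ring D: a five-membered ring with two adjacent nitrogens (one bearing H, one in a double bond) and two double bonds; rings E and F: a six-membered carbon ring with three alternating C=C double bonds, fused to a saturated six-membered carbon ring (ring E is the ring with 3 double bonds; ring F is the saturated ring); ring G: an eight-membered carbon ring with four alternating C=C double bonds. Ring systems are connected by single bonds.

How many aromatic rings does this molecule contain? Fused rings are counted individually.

4

Ring A is fully conjugated (every ring atom contributes a p orbital); 2 ring double bonds (4 π electrons) plus a heteroatom lone pair (2) give 6 π electrons. 6 = 4(1)+2, so ring A is aromatic (furan).
Ring B is fully conjugated (every ring atom contributes a p orbital); 3 ring double bonds give 6 π electrons. 6 = 4(1)+2, so ring B is aromatic (benzene ring).
Ring C has two sp³ carbons, so it is not fully conjugated — not aromatic (oxolane ring).
Ring D is fully conjugated (every ring atom contributes a p orbital); 2 ring double bonds (4 π electrons) plus a heteroatom lone pair (2) give 6 π electrons. 6 = 4(1)+2, so ring D is aromatic (pyrazole).
Ring E is fully conjugated (every ring atom contributes a p orbital); 3 ring double bonds give 6 π electrons. Since 6 = 4n+2 (n=1), ring E is aromatic (benzene ring).
Ring F has four sp³ carbons, so it is not fully conjugated — not aromatic (cyclohexane ring).
Ring G has only sp² ring atoms; a planar conformation would have a fully conjugated π system of 8 electrons. But 8 = 4(2), which is 4n not 4n+2, so ring G is not aromatic (cyclooctatetraene) — cyclooctatetraene distorts into a non-planar tub to avoid antiaromaticity.
Aromatic: A, B, D, E. Total: 4.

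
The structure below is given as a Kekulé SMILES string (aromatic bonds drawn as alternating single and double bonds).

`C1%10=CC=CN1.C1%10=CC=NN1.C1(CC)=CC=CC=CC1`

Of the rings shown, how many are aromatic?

The SMILES encodes a five-membered ring of four carbons and one nitrogen bearing a hydrogen, with two C=C double bonds; a five-membered ring with two adjacent nitrogens (one bearing H, one in a double bond) and two double bonds; a seven-membered carbon ring with three C=C double bonds and one sp³ carbon.
The 5-membered ring with one N–H is planar and fully conjugated; 2 ring double bonds (4 π electrons) plus a heteroatom lone pair (2) give 6 π electrons. That satisfies 4n+2 with n=1, so it is aromatic (pyrrole).
The 5-membered ring with two adjacent nitrogens (one N–H, one =N–) has a continuous p-orbital overlap around the ring; 2 ring double bonds (4 π electrons) plus a heteroatom lone pair (2) give 6 π electrons. Since 6 = 4n+2 (n=1), it is aromatic (pyrazole).
The 7-membered ring has one sp³ carbon, so it is not fully conjugated — not aromatic (cycloheptatriene).
2 of the 3 rings are aromatic. Total: 2.

2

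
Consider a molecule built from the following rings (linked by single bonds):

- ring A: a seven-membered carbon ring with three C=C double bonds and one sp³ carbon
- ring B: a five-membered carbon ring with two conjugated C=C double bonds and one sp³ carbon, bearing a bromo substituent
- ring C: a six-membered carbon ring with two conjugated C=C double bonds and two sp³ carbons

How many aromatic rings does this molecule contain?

Ring A has one sp³ carbon, so it is not fully conjugated — not aromatic (cycloheptatriene).
Ring B has one sp³ carbon, so it is not fully conjugated — not aromatic (cyclopentadiene).
Ring C has two sp³ carbons, so it is not fully conjugated — not aromatic (1,3-cyclohexadiene).
No ring is aromatic. Total: 0.

0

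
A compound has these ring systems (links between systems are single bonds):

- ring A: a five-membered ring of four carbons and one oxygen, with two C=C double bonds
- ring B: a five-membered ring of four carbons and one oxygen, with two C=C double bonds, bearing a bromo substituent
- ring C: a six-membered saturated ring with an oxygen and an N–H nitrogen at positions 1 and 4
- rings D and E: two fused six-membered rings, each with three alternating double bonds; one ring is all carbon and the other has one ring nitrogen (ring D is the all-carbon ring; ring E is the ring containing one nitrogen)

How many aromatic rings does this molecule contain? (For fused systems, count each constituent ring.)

4

Ring A is fully conjugated (every ring atom contributes a p orbital); 2 ring double bonds (4 π electrons) plus a heteroatom lone pair (2) give 6 π electrons. Since 6 = 4n+2 (n=1), ring A is aromatic (furan).
Ring B has a continuous p-orbital overlap around the ring; 2 ring double bonds (4 π electrons) plus a heteroatom lone pair (2) give 6 π electrons. Since 6 = 4n+2 (n=1), ring B is aromatic (furan).
Ring C has only sp³ atoms, so it is not fully conjugated — not aromatic (morpholine).
Rings D and E form a fused bicyclic system (with one nitrogen) with 10 sp² atoms and 10 π electrons from ring double bonds. 10 = 4(2)+2, so the system is aromatic and both rings count as aromatic (quinoline).
Aromatic: A, B, D, E. Total: 4.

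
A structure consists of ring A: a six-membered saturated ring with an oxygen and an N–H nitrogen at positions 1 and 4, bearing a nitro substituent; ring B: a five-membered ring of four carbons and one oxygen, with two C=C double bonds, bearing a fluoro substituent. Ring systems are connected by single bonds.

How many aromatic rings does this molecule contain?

Ring A has only sp³ atoms, so it is not fully conjugated — not aromatic (morpholine).
Ring B is planar and fully conjugated; 2 ring double bonds (4 π electrons) plus a heteroatom lone pair (2) give 6 π electrons. That satisfies 4n+2 with n=1, so ring B is aromatic (furan).
Aromatic: B. Total: 1.

1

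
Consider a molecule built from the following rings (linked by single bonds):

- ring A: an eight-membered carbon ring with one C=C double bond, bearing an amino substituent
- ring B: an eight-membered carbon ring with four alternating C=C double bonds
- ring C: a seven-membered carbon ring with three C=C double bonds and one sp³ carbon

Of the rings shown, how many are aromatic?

Ring A has six sp³ carbons, so it is not fully conjugated — not aromatic (cyclooctene).
Ring B has only sp² ring atoms; a planar conformation would have a fully conjugated π system of 8 electrons. But 8 = 4(2), which is 4n not 4n+2, so ring B is not aromatic (cyclooctatetraene) — cyclooctatetraene distorts into a non-planar tub to avoid antiaromaticity.
Ring C has one sp³ carbon, so it is not fully conjugated — not aromatic (cycloheptatriene).
No ring is aromatic. Total: 0.

0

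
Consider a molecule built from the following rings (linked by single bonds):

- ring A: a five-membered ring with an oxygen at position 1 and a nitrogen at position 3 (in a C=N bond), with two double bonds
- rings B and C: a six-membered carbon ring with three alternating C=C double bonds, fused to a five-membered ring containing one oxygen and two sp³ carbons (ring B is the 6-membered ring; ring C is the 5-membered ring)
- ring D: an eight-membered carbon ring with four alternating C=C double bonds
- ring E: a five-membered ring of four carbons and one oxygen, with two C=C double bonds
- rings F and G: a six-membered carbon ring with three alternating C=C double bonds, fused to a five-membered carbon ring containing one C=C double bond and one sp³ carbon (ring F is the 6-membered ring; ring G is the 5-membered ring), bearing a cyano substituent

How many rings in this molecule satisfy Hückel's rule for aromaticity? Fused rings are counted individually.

Ring A has a continuous p-orbital overlap around the ring; 2 ring double bonds (4 π electrons) plus a heteroatom lone pair (2) give 6 π electrons. 6 = 4(1)+2, so ring A is aromatic (oxazole).
Ring B has a continuous p-orbital overlap around the ring; 3 ring double bonds give 6 π electrons. 6 = 4(1)+2, so ring B is aromatic (benzene ring).
Ring C has two sp³ carbons, so it is not fully conjugated — not aromatic (oxolane ring).
Ring D has only sp² ring atoms; a planar conformation would have a fully conjugated π system of 8 electrons. But 8 = 4(2), which is 4n not 4n+2, so ring D is not aromatic (cyclooctatetraene) — cyclooctatetraene distorts into a non-planar tub to avoid antiaromaticity.
Ring E has a continuous p-orbital overlap around the ring; 2 ring double bonds (4 π electrons) plus a heteroatom lone pair (2) give 6 π electrons. That satisfies 4n+2 with n=1, so ring E is aromatic (furan).
Ring F has a continuous p-orbital overlap around the ring; 3 ring double bonds give 6 π electrons. 6 = 4(1)+2, so ring F is aromatic (benzene ring).
Ring G has one sp³ carbon, so it is not fully conjugated — not aromatic (cyclopentene ring).
Aromatic: A, B, E, F. Total: 4.

4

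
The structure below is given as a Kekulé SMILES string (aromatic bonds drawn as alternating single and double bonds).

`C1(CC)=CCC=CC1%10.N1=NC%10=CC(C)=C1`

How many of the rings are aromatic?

The SMILES encodes a six-membered carbon ring with two isolated C=C double bonds and two sp³ carbons; a six-membered ring with two adjacent nitrogens and three alternating double bonds.
The 6-membered ring has two sp³ carbons, so it is not fully conjugated — not aromatic (1,4-cyclohexadiene).
The 6-membered ring with two nitrogens (1,2) is fully conjugated (every ring atom contributes a p orbital); 3 ring double bonds give 6 π electrons. 6 = 4(1)+2, so it is aromatic (pyridazine).
1 of the 2 rings is aromatic. Total: 1.

1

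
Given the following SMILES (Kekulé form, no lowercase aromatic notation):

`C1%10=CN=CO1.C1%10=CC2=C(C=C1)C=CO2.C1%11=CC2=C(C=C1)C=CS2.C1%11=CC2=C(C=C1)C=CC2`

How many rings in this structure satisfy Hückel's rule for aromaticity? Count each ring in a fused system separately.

6

The SMILES encodes a five-membered ring with an oxygen at position 1 and a nitrogen at position 3 (in a C=N bond), with two double bonds; a six-membered carbon ring with three alternating C=C double bonds, fused to a five-membered ring containing one oxygen and two C=C double bonds; a six-membered carbon ring with three alternating C=C double bonds, fused to a five-membered ring containing one sulfur and two C=C double bonds; a six-membered carbon ring with three alternating C=C double bonds, fused to a five-membered carbon ring containing one C=C double bond and one sp³ carbon.
The 5-membered ring with one oxygen and one =N– has a continuous p-orbital overlap around the ring; 2 ring double bonds (4 π electrons) plus a heteroatom lone pair (2) give 6 π electrons. 6 = 4(1)+2, so it is aromatic (oxazole).
The fused 6/5-membered bicyclic (with one oxygen) is a single π system with 9 sp² atoms and 10 π electrons from ring double bonds plus a heteroatom lone pair. 10 = 4(2)+2, so the system is aromatic and both rings count as aromatic (benzofuran).
The fused 6/5-membered bicyclic (with one sulfur) is a single π system with 9 sp² atoms and 10 π electrons from ring double bonds plus a heteroatom lone pair. 10 = 4(2)+2, so the system is aromatic and both rings count as aromatic (benzothiophene).
The 6-membered ring is planar and fully conjugated; 3 ring double bonds give 6 π electrons. 6 = 4(1)+2, so it is aromatic (benzene ring).
The 5-membered ring has one sp³ carbon, so it is not fully conjugated — not aromatic (cyclopentene ring).
6 of the 7 rings are aromatic. Total: 6.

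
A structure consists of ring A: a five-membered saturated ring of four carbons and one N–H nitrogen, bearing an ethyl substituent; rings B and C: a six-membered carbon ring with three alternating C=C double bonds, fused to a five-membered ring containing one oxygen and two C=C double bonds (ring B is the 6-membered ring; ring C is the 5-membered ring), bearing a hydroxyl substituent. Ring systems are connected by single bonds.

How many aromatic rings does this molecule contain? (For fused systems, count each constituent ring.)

2

Ring A has only sp³ atoms, so it is not fully conjugated — not aromatic (pyrrolidine).
Rings B and C form a fused bicyclic system (with one oxygen) with 9 sp² atoms and 10 π electrons from ring double bonds plus a heteroatom lone pair. 10 = 4(2)+2, so the system is aromatic and both rings count as aromatic (benzofuran).
Aromatic: B, C. Total: 2.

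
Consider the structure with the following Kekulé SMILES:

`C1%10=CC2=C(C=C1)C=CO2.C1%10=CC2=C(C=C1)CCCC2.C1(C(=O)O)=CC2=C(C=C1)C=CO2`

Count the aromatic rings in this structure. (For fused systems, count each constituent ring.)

5

The SMILES encodes a six-membered carbon ring with three alternating C=C double bonds, fused to a five-membered ring containing one oxygen and two C=C double bonds; a six-membered carbon ring with three alternating C=C double bonds, fused to a saturated six-membered carbon ring; a six-membered carbon ring with three alternating C=C double bonds, fused to a five-membered ring containing one oxygen and two C=C double bonds.
The fused 6/5-membered bicyclic (with one oxygen) is a single π system with 9 sp² atoms and 10 π electrons from ring double bonds plus a heteroatom lone pair. 10 = 4(2)+2, so the system is aromatic and both rings count as aromatic (benzofuran).
The 6-membered ring has a continuous p-orbital overlap around the ring; 3 ring double bonds give 6 π electrons. Since 6 = 4n+2 (n=1), it is aromatic (benzene ring).
The second 6-membered ring has four sp³ carbons, so it is not fully conjugated — not aromatic (cyclohexane ring).
The fused 6/5-membered bicyclic (with one oxygen) is a single π system with 9 sp² atoms and 10 π electrons from ring double bonds plus a heteroatom lone pair. 10 = 4(2)+2, so the system is aromatic and both rings count as aromatic (benzofuran).
5 of the 6 rings are aromatic. Total: 5.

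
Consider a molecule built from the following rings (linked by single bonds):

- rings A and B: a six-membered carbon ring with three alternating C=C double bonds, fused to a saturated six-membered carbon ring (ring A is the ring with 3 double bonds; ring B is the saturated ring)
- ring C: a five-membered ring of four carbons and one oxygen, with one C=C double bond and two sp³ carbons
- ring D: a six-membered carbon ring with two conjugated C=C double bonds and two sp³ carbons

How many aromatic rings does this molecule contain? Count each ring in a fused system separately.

1

Ring A is planar and fully conjugated; 3 ring double bonds give 6 π electrons. That satisfies 4n+2 with n=1, so ring A is aromatic (benzene ring).
Ring B has four sp³ carbons, so it is not fully conjugated — not aromatic (cyclohexane ring).
Ring C has two sp³ carbons, so it is not fully conjugated — not aromatic (2,3-dihydrofuran).
Ring D has two sp³ carbons, so it is not fully conjugated — not aromatic (1,3-cyclohexadiene).
Aromatic: A. Total: 1.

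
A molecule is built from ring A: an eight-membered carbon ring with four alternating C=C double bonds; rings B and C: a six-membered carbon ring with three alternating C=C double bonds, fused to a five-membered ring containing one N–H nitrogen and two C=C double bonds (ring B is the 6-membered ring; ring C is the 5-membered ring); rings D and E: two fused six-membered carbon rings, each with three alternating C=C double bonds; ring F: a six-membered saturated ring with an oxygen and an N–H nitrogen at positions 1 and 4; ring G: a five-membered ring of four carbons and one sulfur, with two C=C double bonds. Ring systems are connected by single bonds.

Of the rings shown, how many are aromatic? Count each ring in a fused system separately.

Ring A has only sp² ring atoms; a planar conformation would have a fully conjugated π system of 8 electrons. But 8 = 4(2), which is 4n not 4n+2, so ring A is not aromatic (cyclooctatetraene) — cyclooctatetraene distorts into a non-planar tub to avoid antiaromaticity.
Rings B and C form a fused bicyclic system (with one N–H) with 9 sp² atoms and 10 π electrons from ring double bonds plus a heteroatom lone pair. 10 = 4(2)+2, so the system is aromatic and both rings count as aromatic (indole).
Rings D and E form a fused bicyclic system with 10 sp² atoms and 10 π electrons from ring double bonds. 10 = 4(2)+2, so the system is aromatic and both rings count as aromatic (naphthalene).
Ring F has only sp³ atoms, so it is not fully conjugated — not aromatic (morpholine).
Ring G is planar and fully conjugated; 2 ring double bonds (4 π electrons) plus a heteroatom lone pair (2) give 6 π electrons. 6 = 4(1)+2, so ring G is aromatic (thiophene).
Aromatic: B, C, D, E, G. Total: 5.

5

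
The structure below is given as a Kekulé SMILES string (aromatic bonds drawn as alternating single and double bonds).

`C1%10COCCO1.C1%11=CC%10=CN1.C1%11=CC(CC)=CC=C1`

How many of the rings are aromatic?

The SMILES encodes a six-membered saturated ring with oxygens at positions 1 and 4; a five-membered ring of four carbons and one nitrogen bearing a hydrogen, with two C=C double bonds; a six-membered carbon ring with three alternating C=C double bonds.
The 6-membered ring with two oxygens (1,4) has only sp³ atoms, so it is not fully conjugated — not aromatic (1,4-dioxane).
The 5-membered ring with one N–H is planar and fully conjugated; 2 ring double bonds (4 π electrons) plus a heteroatom lone pair (2) give 6 π electrons. That satisfies 4n+2 with n=1, so it is aromatic (pyrrole).
The 6-membered ring is planar and fully conjugated; 3 ring double bonds give 6 π electrons. That satisfies 4n+2 with n=1, so it is aromatic (benzene).
2 of the 3 rings are aromatic. Total: 2.

2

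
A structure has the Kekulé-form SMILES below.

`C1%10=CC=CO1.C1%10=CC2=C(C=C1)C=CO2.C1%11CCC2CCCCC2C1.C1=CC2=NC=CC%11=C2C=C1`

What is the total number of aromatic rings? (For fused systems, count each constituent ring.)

5

The SMILES encodes a five-membered ring of four carbons and one oxygen, with two C=C double bonds; a six-membered carbon ring with three alternating C=C double bonds, fused to a five-membered ring containing one oxygen and two C=C double bonds; two fused six-membered saturated carbon rings; two fused six-membered rings, each with three alternating double bonds; one ring is all carbon and the other has one ring nitrogen.
The 5-membered ring with one oxygen is fully conjugated (every ring atom contributes a p orbital); 2 ring double bonds (4 π electrons) plus a heteroatom lone pair (2) give 6 π electrons. 6 = 4(1)+2, so it is aromatic (furan).
The fused 6/5-membered bicyclic (with one oxygen) is a single π system with 9 sp² atoms and 10 π electrons from ring double bonds plus a heteroatom lone pair. 10 = 4(2)+2, so the system is aromatic and both rings count as aromatic (benzofuran).
The 6-membered ring has only sp³ atoms, so it is not fully conjugated — not aromatic (cyclohexane ring).
The second 6-membered ring has only sp³ atoms, so it is not fully conjugated — not aromatic (cyclohexane ring).
The fused 6/6-membered bicyclic (with one nitrogen) is a single π system with 10 sp² atoms and 10 π electrons from ring double bonds. 10 = 4(2)+2, so the system is aromatic and both rings count as aromatic (quinoline).
5 of the 7 rings are aromatic. Total: 5.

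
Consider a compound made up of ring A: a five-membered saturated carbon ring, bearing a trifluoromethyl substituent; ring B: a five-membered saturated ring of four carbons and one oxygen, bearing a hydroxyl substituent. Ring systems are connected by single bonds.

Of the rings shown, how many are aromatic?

0

Ring A has only sp³ atoms, so it is not fully conjugated — not aromatic (cyclopentane).
Ring B has only sp³ atoms, so it is not fully conjugated — not aromatic (tetrahydrofuran).
No ring is aromatic. Total: 0.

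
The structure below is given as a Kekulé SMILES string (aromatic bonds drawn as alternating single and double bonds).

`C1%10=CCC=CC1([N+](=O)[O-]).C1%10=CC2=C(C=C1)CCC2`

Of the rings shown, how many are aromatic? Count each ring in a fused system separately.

The SMILES encodes a six-membered carbon ring with two isolated C=C double bonds and two sp³ carbons; a six-membered carbon ring with three alternating C=C double bonds, fused to a saturated five-membered carbon ring.
The 6-membered ring has two sp³ carbons, so it is not fully conjugated — not aromatic (1,4-cyclohexadiene).
The second 6-membered ring is fully conjugated (every ring atom contributes a p orbital); 3 ring double bonds give 6 π electrons. Since 6 = 4n+2 (n=1), it is aromatic (benzene ring).
The 5-membered ring has three sp³ carbons, so it is not fully conjugated — not aromatic (cyclopentane ring).
1 of the 3 rings is aromatic. Total: 1.

1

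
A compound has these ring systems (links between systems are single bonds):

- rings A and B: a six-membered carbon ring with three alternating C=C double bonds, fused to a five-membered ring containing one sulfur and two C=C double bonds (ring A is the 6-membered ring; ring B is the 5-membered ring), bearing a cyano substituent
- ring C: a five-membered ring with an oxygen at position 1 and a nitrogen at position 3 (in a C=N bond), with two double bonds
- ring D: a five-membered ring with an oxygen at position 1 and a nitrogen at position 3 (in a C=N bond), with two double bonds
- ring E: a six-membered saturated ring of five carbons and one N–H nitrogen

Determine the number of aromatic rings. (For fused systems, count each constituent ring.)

4

Rings A and B form a fused bicyclic system (with one sulfur) with 9 sp² atoms and 10 π electrons from ring double bonds plus a heteroatom lone pair. 10 = 4(2)+2, so the system is aromatic and both rings count as aromatic (benzothiophene).
Ring C has a continuous p-orbital overlap around the ring; 2 ring double bonds (4 π electrons) plus a heteroatom lone pair (2) give 6 π electrons. 6 = 4(1)+2, so ring C is aromatic (oxazole).
Ring D is fully conjugated (every ring atom contributes a p orbital); 2 ring double bonds (4 π electrons) plus a heteroatom lone pair (2) give 6 π electrons. 6 = 4(1)+2, so ring D is aromatic (oxazole).
Ring E has only sp³ atoms, so it is not fully conjugated — not aromatic (piperidine).
Aromatic: A, B, C, D. Total: 4.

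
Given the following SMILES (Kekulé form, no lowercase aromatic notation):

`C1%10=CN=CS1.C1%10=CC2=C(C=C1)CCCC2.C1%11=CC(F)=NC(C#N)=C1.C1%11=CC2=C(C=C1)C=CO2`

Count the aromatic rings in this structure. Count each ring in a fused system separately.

5

The SMILES encodes a five-membered ring with a sulfur at position 1 and a nitrogen at position 3 (in a C=N bond), with two double bonds; a six-membered carbon ring with three alternating C=C double bonds, fused to a saturated six-membered carbon ring; a six-membered ring of five carbons and one nitrogen with three alternating double bonds; a six-membered carbon ring with three alternating C=C double bonds, fused to a five-membered ring containing one oxygen and two C=C double bonds.
The 5-membered ring with one sulfur and one =N– is planar and fully conjugated; 2 ring double bonds (4 π electrons) plus a heteroatom lone pair (2) give 6 π electrons. Since 6 = 4n+2 (n=1), it is aromatic (thiazole).
The 6-membered ring has a continuous p-orbital overlap around the ring; 3 ring double bonds give 6 π electrons. 6 = 4(1)+2, so it is aromatic (benzene ring).
The second 6-membered ring has four sp³ carbons, so it is not fully conjugated — not aromatic (cyclohexane ring).
The 6-membered ring with one nitrogen is planar and fully conjugated; 3 ring double bonds give 6 π electrons. That satisfies 4n+2 with n=1, so it is aromatic (pyridine).
The fused 6/5-membered bicyclic (with one oxygen) is a single π system with 9 sp² atoms and 10 π electrons from ring double bonds plus a heteroatom lone pair. 10 = 4(2)+2, so the system is aromatic and both rings count as aromatic (benzofuran).
5 of the 6 rings are aromatic. Total: 5.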